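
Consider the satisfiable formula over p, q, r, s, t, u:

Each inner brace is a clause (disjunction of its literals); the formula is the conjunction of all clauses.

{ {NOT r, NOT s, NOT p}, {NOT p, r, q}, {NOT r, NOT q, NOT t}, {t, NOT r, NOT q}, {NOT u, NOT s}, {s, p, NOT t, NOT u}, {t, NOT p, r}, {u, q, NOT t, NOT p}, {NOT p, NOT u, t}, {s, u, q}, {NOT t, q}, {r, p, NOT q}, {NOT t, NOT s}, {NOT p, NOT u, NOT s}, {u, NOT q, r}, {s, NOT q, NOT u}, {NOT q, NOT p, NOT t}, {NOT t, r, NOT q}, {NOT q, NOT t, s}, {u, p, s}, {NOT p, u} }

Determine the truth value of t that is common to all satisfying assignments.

False

Suppose t = true.
(q) alone gives q = true.
(NOT r) alone gives r = false.
But (r) is also a unit clause — contradiction.
So every satisfying assignment has t = False.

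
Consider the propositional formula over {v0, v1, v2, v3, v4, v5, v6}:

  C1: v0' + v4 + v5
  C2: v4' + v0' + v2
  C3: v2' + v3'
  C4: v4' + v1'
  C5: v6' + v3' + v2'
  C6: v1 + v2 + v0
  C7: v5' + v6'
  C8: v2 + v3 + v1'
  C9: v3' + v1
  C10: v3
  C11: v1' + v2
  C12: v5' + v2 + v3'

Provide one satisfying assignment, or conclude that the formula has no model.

UNSATISFIABLE

From the singleton clause (v3), v3 = 1.
From the singleton clause (v2'), v2 = 0.
From the singleton clause (v1), v1 = 1.
But (v1') is also a unit clause — contradiction.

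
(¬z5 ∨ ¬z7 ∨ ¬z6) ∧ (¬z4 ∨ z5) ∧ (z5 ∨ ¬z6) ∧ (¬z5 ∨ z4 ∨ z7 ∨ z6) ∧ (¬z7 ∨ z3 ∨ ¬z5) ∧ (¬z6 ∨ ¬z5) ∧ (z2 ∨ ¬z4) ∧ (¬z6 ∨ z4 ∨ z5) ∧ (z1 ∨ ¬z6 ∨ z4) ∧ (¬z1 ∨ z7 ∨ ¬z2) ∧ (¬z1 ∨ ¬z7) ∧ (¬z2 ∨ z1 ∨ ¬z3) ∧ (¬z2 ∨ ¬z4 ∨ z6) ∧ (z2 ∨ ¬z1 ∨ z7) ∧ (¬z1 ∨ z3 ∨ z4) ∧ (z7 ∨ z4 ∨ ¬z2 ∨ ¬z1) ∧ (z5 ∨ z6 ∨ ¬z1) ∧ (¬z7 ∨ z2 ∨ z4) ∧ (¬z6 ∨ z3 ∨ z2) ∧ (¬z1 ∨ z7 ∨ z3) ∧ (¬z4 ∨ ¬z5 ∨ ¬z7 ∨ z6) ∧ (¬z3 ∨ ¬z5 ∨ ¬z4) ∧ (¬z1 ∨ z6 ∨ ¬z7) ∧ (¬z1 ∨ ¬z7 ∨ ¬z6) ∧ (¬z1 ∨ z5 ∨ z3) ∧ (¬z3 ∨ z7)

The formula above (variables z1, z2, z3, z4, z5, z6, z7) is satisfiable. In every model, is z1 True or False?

Suppose z1 = True.
(¬z7) alone gives z7 = False.
(¬z2) alone gives z2 = False.
But (z2) is also a unit clause — contradiction.
So every satisfying assignment has z1 = False.

False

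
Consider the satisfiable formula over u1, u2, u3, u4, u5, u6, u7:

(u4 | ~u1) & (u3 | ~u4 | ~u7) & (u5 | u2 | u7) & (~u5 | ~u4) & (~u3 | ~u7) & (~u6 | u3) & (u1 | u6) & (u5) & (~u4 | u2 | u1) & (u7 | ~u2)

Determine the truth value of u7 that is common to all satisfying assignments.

False

Suppose u7 = 1.
The clause (~u3) is unit, so u3 = 0.
The clause (~u4) is unit, so u4 = 0.
The clause (~u1) is unit, so u1 = 0.
The clause (~u6) is unit, so u6 = 0.
But (u6) is also a unit clause — contradiction.
So every satisfying assignment has u7 = False.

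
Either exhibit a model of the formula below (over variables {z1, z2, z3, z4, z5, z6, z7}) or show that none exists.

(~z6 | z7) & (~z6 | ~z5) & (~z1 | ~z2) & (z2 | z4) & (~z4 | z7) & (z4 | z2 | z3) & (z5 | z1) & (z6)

z1 ↦ 1; z2 ↦ 0; z3 ↦ 1; z4 ↦ 1; z5 ↦ 0; z6 ↦ 1; z7 ↦ 1

From the singleton clause (z6), z6 = 1.
From the singleton clause (z7), z7 = 1.
From the singleton clause (~z5), z5 = 0.
From the singleton clause (z1), z1 = 1.
From the singleton clause (~z2), z2 = 0.
From the singleton clause (z4), z4 = 1.
All clauses hold; z3 can take either value.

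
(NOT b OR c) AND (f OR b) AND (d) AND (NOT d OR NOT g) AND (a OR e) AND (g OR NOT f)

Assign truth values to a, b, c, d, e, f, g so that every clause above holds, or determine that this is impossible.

a=true; b=true; c=true; d=true; e=false; f=false; g=false

From the singleton clause (d), d = true.
From the singleton clause (NOT g), g = false.
From the singleton clause (NOT f), f = false.
From the singleton clause (b), b = true.
From the singleton clause (c), c = true.
Branch on a: set a = true.
No clause remains; e is free.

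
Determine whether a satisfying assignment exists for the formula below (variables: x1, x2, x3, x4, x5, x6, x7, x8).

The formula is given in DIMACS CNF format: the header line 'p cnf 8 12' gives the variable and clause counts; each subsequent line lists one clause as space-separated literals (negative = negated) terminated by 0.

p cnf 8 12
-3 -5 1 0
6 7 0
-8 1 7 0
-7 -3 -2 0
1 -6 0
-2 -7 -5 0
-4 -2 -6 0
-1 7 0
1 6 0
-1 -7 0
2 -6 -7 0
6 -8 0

Suppose x6 = True.
From the singleton clause (x1), x1 = True.
From the singleton clause (x7), x7 = True.
Now (¬x7) is unsatisfied and unit — conflict.
Undo x6 and try x6 = False.
From the singleton clause (x7), x7 = True.
From the singleton clause (x1), x1 = True.
Now (¬x1) is unsatisfied and unit — conflict.
Neither x6 = True nor x6 = False works.
No assignment satisfies every clause.

Unsatisfiable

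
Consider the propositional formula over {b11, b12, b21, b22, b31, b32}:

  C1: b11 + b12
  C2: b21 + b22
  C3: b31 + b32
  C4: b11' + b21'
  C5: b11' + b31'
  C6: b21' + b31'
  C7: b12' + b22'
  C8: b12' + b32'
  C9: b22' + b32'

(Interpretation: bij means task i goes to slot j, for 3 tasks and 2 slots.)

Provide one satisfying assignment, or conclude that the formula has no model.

Case b11 = 1:
Unit clause (b21') forces b21 = 0.
Unit clause (b22) forces b22 = 1.
Unit clause (b31') forces b31 = 0.
Unit clause (b32) forces b32 = 1.
Now (b32') is unsatisfied and unit — conflict.
Undo b11 and try b11 = 0.
Unit clause (b12) forces b12 = 1.
Unit clause (b22') forces b22 = 0.
Unit clause (b21) forces b21 = 1.
Unit clause (b31') forces b31 = 0.
Unit clause (b32) forces b32 = 1.
Now (b32') is unsatisfied and unit — conflict.
Both values of b11 lead to a conflict.

UNSATISFIABLE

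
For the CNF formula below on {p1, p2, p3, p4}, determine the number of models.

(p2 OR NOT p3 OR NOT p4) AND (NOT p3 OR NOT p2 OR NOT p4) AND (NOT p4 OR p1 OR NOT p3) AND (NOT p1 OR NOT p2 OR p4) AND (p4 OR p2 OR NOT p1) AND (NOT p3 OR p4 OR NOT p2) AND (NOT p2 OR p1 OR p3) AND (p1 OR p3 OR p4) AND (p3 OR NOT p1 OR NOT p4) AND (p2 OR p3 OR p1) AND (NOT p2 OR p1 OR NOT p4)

1

There are 2^4 = 16 truth assignments over (p1, p2, p3, p4).
Check each against the 11 clauses (columns in the order p1, p2, p3, p4):
  F F F F  ✗ fails (p1 OR p3 OR p4)
  F F F T  ✗ fails (p2 OR p3 OR p1)
  F F T F  ✓ satisfies all
  F F T T  ✗ fails (p2 OR NOT p3 OR NOT p4)
  F T F F  ✗ fails (NOT p2 OR p1 OR p3)
  F T F T  ✗ fails (NOT p2 OR p1 OR p3)
  F T T F  ✗ fails (NOT p3 OR p4 OR NOT p2)
  F T T T  ✗ fails (NOT p3 OR NOT p2 OR NOT p4)
  T F F F  ✗ fails (p4 OR p2 OR NOT p1)
  T F F T  ✗ fails (p3 OR NOT p1 OR NOT p4)
  T F T F  ✗ fails (p4 OR p2 OR NOT p1)
  T F T T  ✗ fails (p2 OR NOT p3 OR NOT p4)
  T T F F  ✗ fails (NOT p1 OR NOT p2 OR p4)
  T T F T  ✗ fails (p3 OR NOT p1 OR NOT p4)
  T T T F  ✗ fails (NOT p1 OR NOT p2 OR p4)
  T T T T  ✗ fails (NOT p3 OR NOT p2 OR NOT p4)
1 of the 16 rows is a model.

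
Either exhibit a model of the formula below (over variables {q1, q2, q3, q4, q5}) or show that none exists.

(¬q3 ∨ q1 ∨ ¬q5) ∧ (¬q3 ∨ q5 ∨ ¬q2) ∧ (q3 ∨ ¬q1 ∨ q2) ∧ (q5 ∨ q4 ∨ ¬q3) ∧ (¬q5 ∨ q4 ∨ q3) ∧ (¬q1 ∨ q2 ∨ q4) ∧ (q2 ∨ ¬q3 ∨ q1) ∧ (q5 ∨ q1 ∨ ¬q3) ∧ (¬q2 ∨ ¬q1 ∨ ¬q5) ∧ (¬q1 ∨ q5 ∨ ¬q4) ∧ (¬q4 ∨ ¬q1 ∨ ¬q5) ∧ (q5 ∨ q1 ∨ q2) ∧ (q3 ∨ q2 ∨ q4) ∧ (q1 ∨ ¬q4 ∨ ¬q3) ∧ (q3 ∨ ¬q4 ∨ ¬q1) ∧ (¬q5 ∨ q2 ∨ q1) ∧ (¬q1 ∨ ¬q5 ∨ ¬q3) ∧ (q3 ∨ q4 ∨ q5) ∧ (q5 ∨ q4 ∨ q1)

Try q3 = False.
Try q1 = False.
Try q5 = False.
From the singleton clause (q2), q2 = True.
From the singleton clause (q4), q4 = True.
Every clause now holds.

q1: False, q2: True, q3: False, q4: True, q5: False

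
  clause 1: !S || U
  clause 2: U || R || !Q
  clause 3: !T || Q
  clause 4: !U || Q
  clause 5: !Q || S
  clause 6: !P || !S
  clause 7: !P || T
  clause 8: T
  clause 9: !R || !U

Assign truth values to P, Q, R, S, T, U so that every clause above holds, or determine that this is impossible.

The clause (T) is unit, so T = true.
The clause (Q) is unit, so Q = true.
The clause (S) is unit, so S = true.
The clause (U) is unit, so U = true.
The clause (!P) is unit, so P = false.
The clause (!R) is unit, so R = false.
Every clause now holds.

P=false; Q=true; R=false; S=true; T=true; U=true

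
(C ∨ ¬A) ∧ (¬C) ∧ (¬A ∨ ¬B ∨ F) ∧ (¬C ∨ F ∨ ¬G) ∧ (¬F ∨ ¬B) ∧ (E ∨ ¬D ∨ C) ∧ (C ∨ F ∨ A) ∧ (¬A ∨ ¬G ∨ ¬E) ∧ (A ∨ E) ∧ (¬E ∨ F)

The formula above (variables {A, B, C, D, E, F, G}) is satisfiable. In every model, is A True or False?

Suppose A = True.
Unit clause (C) forces C = True.
Now (¬C) is unsatisfied and unit — conflict.
So every satisfying assignment has A = False.

False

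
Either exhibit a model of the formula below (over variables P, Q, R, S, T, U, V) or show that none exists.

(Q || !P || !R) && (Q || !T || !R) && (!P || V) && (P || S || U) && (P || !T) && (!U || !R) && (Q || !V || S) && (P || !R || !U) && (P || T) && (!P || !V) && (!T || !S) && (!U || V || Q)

UNSATISFIABLE

Branch on P: set P = false.
(!T) alone gives T = false.
Now (T) is unsatisfied and unit — conflict.
Undo P and try P = true.
(V) alone gives V = true.
Now (!V) is unsatisfied and unit — conflict.
Neither P = true nor P = false works.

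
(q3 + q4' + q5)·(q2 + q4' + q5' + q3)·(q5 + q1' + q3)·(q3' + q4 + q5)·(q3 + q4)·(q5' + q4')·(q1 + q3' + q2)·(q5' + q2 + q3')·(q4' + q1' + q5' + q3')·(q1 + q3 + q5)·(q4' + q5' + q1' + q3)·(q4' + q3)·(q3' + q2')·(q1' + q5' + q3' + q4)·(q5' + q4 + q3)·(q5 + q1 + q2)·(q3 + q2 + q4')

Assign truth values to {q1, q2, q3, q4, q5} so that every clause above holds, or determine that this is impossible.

Suppose q3 = 1.
(q2') alone gives q2 = 0.
(q1) alone gives q1 = 1.
(q5') alone gives q5 = 0.
(q4) alone gives q4 = 1.
Every clause now holds.

q1: 1, q2: 0, q3: 1, q4: 1, q5: 0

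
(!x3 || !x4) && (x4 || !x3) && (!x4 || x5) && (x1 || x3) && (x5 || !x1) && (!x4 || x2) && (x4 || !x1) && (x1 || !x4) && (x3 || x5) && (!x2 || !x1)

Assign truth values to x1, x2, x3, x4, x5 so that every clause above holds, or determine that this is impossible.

Branch on x3: set x3 = false.
From the singleton clause (x1), x1 = true.
From the singleton clause (x5), x5 = true.
From the singleton clause (x4), x4 = true.
From the singleton clause (x2), x2 = true.
That conflicts with the unit clause (!x2).
Undo x3 and try x3 = true.
From the singleton clause (!x4), x4 = false.
That conflicts with the unit clause (x4).
Neither x3 = true nor x3 = false works.

UNSATISFIABLE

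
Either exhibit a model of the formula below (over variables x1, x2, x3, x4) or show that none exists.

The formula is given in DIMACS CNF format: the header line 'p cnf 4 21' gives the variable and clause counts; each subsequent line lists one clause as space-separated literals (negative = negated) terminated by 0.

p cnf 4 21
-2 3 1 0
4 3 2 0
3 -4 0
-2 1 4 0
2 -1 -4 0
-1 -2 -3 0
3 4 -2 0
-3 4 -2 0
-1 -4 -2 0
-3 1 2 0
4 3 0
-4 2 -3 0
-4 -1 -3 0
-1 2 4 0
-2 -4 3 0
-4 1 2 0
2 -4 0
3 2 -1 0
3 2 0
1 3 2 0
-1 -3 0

Try x3 = True.
Unit clause (¬x1) forces x1 = False.
Unit clause (x2) forces x2 = True.
Unit clause (x4) forces x4 = True.
This assignment satisfies each clause.

x1=False,  x2=True,  x3=True,  x4=True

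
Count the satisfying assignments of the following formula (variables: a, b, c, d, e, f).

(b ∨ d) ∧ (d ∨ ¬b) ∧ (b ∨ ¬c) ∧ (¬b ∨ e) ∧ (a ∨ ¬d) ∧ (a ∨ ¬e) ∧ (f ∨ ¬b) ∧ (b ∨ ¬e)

4

There are 2^6 = 64 truth assignments over (a, b, c, d, e, f).
Split on b. With b = True, the clauses containing b are satisfied and ¬b drops from the rest; 2 of the 2^5 = 32 assignments to the other variables satisfy what remains.
With b = False, by the same count on the reduced clause set, 2 assignments work.
(One model: a=T, b=F, c=F, d=T, e=F, f=F.)
Total: 2 + 2 = 4.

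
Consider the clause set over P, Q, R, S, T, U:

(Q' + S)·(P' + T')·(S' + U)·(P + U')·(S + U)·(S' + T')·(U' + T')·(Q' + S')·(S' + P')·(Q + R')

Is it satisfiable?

Case Q = 0:
From the singleton clause (R'), R = 0.
Case P = 1:
From the singleton clause (T'), T = 0.
From the singleton clause (S'), S = 0.
From the singleton clause (U), U = 1.
All clauses are satisfied.
A satisfying assignment: P ↦ 1; Q ↦ 0; R ↦ 0; S ↦ 0; T ↦ 0; U ↦ 1.

Yes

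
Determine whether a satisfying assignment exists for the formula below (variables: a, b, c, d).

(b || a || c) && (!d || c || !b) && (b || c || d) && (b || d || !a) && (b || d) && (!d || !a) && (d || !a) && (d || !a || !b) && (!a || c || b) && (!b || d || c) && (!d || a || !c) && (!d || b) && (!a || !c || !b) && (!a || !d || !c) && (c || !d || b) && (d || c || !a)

Branch on b: set b = true.
Branch on d: set d = false.
From the singleton clause (!a), a = false.
From the singleton clause (c), c = true.
All clauses are satisfied.
A satisfying assignment: a: false; b: true; c: true; d: false.

Yes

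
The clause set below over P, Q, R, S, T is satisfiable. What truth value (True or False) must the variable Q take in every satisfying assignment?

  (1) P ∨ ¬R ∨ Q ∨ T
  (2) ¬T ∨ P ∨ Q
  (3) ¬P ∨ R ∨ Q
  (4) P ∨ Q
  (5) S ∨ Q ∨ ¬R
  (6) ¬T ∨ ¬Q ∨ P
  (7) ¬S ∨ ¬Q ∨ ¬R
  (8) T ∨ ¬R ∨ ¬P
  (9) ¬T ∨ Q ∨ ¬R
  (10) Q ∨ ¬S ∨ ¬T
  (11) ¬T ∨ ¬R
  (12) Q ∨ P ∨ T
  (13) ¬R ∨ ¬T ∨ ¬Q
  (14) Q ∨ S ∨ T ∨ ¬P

Suppose Q = False.
Unit clause (P) forces P = True.
Unit clause (R) forces R = True.
Unit clause (S) forces S = True.
Unit clause (T) forces T = True.
But (¬T) is also a unit clause — contradiction.
So every satisfying assignment has Q = True.

True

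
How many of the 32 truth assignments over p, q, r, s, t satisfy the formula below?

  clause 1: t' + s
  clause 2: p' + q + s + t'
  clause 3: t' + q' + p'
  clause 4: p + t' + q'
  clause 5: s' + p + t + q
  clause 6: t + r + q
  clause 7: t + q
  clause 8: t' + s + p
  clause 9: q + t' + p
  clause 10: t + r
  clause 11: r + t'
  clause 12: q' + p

3

There are 2^5 = 32 truth assignments over (p, q, r, s, t).
Split on p. With p = 1, the clauses containing p are satisfied and p' drops from the rest; 3 of the 2^4 = 16 assignments to the other variables satisfy what remains.
With p = 0, by the same count on the reduced clause set, 0 assignments work.
Total: 3 + 0 = 3.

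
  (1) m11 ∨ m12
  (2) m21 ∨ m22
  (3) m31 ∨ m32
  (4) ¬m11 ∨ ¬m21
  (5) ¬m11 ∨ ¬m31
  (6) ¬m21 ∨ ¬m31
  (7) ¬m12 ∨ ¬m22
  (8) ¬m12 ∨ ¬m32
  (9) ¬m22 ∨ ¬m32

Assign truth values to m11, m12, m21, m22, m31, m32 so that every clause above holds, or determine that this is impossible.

Try m11 = True.
The clause (¬m21) is unit, so m21 = False.
The clause (m22) is unit, so m22 = True.
The clause (¬m31) is unit, so m31 = False.
The clause (m32) is unit, so m32 = True.
But (¬m32) is also a unit clause — contradiction.
That branch fails; take m11 = False instead.
The clause (m12) is unit, so m12 = True.
The clause (¬m22) is unit, so m22 = False.
The clause (m21) is unit, so m21 = True.
The clause (¬m31) is unit, so m31 = False.
The clause (m32) is unit, so m32 = True.
But (¬m32) is also a unit clause — contradiction.
Neither m11 = True nor m11 = False works.

UNSATISFIABLE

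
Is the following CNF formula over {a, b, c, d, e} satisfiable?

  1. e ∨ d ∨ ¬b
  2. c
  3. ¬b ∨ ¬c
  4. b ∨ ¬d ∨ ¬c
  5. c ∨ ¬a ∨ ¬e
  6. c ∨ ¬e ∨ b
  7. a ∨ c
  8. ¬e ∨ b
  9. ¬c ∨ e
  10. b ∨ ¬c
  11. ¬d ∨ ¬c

No

(c) alone gives c = True.
(¬b) alone gives b = False.
That conflicts with the unit clause (b).
No assignment satisfies every clause.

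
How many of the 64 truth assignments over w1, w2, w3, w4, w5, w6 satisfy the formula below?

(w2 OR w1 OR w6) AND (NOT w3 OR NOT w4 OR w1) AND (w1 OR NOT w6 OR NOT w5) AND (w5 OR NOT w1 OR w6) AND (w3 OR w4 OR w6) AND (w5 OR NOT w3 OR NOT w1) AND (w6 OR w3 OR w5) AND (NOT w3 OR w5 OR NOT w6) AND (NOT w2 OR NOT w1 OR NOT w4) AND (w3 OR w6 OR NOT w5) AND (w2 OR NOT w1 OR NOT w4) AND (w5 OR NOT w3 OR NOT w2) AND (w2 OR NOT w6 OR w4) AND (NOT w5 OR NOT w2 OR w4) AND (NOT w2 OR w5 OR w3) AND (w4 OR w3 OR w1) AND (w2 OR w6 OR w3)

2

There are 2^6 = 64 truth assignments over (w1, w2, w3, w4, w5, w6).
Split on w2. With w2 = true, the clauses containing w2 are satisfied and NOT w2 drops from the rest; 0 of the 2^5 = 32 assignments to the other variables satisfy what remains.
With w2 = false, by the same count on the reduced clause set, 2 assignments work.
Total: 0 + 2 = 2.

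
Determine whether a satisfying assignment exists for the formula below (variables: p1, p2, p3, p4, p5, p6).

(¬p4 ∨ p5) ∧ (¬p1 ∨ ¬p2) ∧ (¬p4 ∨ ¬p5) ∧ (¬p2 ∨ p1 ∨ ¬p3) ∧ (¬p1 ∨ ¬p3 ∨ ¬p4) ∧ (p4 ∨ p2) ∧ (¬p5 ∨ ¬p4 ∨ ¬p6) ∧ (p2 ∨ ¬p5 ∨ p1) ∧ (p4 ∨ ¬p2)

Unsatisfiable

Case p4 = False:
From the singleton clause (p2), p2 = True.
But (¬p2) is also a unit clause — contradiction.
So p4 must be the other value — set p4 = True.
From the singleton clause (p5), p5 = True.
But (¬p5) is also a unit clause — contradiction.
Neither p4 = True nor p4 = False works.
No assignment satisfies every clause.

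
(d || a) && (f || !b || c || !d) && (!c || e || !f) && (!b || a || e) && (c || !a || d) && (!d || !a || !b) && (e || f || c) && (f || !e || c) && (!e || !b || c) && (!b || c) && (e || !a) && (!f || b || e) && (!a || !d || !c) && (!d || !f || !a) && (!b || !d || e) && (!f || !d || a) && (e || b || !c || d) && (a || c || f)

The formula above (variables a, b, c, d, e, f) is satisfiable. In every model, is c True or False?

True

Suppose c = false.
(!b) alone gives b = false.
Try d = true.
Try e = true.
(f) alone gives f = true.
(!a) alone gives a = false.
Now (a) is unsatisfied and unit — conflict.
Undo e and try e = false.
(f) alone gives f = true.
Now (!f) is unsatisfied and unit — conflict.
Both values of e lead to a conflict.
Undo d and try d = false.
(a) alone gives a = true.
Now (!a) is unsatisfied and unit — conflict.
Both values of d lead to a conflict.
So every satisfying assignment has c = True.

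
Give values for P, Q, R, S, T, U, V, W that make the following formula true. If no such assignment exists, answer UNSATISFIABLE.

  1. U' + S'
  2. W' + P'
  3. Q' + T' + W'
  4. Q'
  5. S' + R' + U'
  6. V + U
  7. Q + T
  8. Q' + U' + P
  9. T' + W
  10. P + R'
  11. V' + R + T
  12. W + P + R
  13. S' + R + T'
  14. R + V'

(Q') alone gives Q = 0.
(T) alone gives T = 1.
(W) alone gives W = 1.
(P') alone gives P = 0.
(R') alone gives R = 0.
(S') alone gives S = 0.
(V') alone gives V = 0.
(U) alone gives U = 1.
This assignment satisfies each clause.

P: 0,  Q: 0,  R: 0,  S: 0,  T: 1,  U: 1,  V: 0,  W: 1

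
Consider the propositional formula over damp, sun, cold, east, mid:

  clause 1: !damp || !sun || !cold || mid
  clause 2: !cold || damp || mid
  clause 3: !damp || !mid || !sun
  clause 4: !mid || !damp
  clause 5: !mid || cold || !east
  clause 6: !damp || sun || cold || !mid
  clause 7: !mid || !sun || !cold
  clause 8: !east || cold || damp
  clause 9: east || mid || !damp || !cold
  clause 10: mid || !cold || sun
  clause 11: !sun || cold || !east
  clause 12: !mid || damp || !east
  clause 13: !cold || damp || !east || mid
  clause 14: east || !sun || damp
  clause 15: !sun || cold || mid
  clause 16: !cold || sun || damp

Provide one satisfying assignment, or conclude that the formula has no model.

Branch on mid: set mid = true.
(!damp) alone gives damp = false.
(!east) alone gives east = false.
(!sun) alone gives sun = false.
(!cold) alone gives cold = false.
Every clause now holds.

damp=false,  sun=false,  cold=false,  east=false,  mid=true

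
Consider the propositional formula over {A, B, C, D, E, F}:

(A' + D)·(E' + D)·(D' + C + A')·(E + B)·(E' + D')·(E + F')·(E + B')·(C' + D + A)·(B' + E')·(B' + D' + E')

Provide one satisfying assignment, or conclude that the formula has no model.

UNSATISFIABLE

Suppose A = 0.
Suppose E = 0.
Unit clause (B) forces B = 1.
That conflicts with the unit clause (B').
That branch fails; take E = 1 instead.
Unit clause (D) forces D = 1.
That conflicts with the unit clause (D').
Neither E = 1 nor E = 0 works.
That branch fails; take A = 1 instead.
Unit clause (D) forces D = 1.
Unit clause (C) forces C = 1.
Unit clause (E') forces E = 0.
Unit clause (B) forces B = 1.
That conflicts with the unit clause (B').
Neither A = 1 nor A = 0 works.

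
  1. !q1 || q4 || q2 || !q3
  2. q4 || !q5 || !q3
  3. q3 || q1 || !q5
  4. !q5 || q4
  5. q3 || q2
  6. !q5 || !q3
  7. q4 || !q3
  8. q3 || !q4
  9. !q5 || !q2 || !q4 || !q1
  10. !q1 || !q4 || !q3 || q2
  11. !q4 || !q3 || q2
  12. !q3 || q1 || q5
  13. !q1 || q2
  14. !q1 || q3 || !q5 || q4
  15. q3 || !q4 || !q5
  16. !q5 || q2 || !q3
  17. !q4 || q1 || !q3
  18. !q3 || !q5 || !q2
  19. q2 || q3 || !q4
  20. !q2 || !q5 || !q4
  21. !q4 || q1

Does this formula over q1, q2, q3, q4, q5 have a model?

Suppose q5 = false.
Suppose q3 = false.
The clause (q2) is unit, so q2 = true.
The clause (!q4) is unit, so q4 = false.
Every clause is now satisfied; q1 is unconstrained.
A satisfying assignment: q1=false; q2=true; q3=false; q4=false; q5=false.

Yes, satisfiable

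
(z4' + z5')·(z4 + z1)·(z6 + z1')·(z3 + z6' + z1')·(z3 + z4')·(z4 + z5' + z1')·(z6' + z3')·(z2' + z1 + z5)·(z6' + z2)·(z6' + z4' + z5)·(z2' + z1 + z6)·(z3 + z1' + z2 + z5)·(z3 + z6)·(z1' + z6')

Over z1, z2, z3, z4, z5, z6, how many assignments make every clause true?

There are 2^6 = 64 truth assignments over (z1, z2, z3, z4, z5, z6).
Split on z5. With z5 = 1, the clauses containing z5 are satisfied and z5' drops from the rest; 0 of the 2^5 = 32 assignments to the other variables satisfy what remains.
With z5 = 0, by the same count on the reduced clause set, 1 assignment works.
(One model: z1=F, z2=F, z3=T, z4=T, z5=F, z6=F.)
Total: 0 + 1 = 1.

1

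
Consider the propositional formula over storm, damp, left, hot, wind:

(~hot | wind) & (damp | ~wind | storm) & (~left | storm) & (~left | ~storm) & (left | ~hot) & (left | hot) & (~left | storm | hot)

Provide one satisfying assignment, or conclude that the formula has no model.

Branch on hot: set hot = 0.
The clause (left) is unit, so left = 1.
The clause (storm) is unit, so storm = 1.
That conflicts with the unit clause (~storm).
Undo hot and try hot = 1.
The clause (wind) is unit, so wind = 1.
The clause (left) is unit, so left = 1.
The clause (storm) is unit, so storm = 1.
That conflicts with the unit clause (~storm).
Both values of hot lead to a conflict.

UNSATISFIABLE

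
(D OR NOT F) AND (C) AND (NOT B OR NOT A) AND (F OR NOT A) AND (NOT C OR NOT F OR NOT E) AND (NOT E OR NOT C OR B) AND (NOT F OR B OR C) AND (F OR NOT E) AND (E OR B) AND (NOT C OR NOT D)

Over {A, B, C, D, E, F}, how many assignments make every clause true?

There are 2^6 = 64 truth assignments over (A, B, C, D, E, F).
Split on D. With D = true, the clauses containing D are satisfied and NOT D drops from the rest; 0 of the 2^5 = 32 assignments to the other variables satisfy what remains.
With D = false, by the same count on the reduced clause set, 1 assignment works.
(One model: A=F, B=T, C=T, D=F, E=F, F=F.)
Total: 0 + 1 = 1.

1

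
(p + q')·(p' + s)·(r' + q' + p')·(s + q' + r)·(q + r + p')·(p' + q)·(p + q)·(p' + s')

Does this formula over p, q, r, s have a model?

No, unsatisfiable

Case p = 1:
Unit clause (s) forces s = 1.
But (s') is also a unit clause — contradiction.
Backtrack on p: now try p = 0.
Unit clause (q') forces q = 0.
But (q) is also a unit clause — contradiction.
Either choice for p ends in contradiction.
No assignment satisfies every clause.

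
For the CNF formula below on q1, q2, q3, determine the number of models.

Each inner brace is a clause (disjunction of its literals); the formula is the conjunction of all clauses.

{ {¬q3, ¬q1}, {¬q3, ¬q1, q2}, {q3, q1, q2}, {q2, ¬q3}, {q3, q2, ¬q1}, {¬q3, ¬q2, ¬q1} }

3

There are 2^3 = 8 truth assignments over (q1, q2, q3).
Check each against the 6 clauses (columns in the order q1, q2, q3):
  F F F  ✗ fails (q3 ∨ q1 ∨ q2)
  F F T  ✗ fails (q2 ∨ ¬q3)
  F T F  ✓ satisfies all
  F T T  ✓ satisfies all
  T F F  ✗ fails (q3 ∨ q2 ∨ ¬q1)
  T F T  ✗ fails (¬q3 ∨ ¬q1)
  T T F  ✓ satisfies all
  T T T  ✗ fails (¬q3 ∨ ¬q1)
3 of the 8 rows are models.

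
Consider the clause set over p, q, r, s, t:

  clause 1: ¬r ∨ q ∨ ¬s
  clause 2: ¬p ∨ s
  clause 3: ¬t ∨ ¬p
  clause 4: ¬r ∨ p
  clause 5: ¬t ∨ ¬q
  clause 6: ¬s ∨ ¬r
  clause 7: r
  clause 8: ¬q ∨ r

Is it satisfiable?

Unsatisfiable

The clause (r) is unit, so r = True.
The clause (p) is unit, so p = True.
The clause (s) is unit, so s = True.
But (¬s) is also a unit clause — contradiction.
No assignment satisfies every clause.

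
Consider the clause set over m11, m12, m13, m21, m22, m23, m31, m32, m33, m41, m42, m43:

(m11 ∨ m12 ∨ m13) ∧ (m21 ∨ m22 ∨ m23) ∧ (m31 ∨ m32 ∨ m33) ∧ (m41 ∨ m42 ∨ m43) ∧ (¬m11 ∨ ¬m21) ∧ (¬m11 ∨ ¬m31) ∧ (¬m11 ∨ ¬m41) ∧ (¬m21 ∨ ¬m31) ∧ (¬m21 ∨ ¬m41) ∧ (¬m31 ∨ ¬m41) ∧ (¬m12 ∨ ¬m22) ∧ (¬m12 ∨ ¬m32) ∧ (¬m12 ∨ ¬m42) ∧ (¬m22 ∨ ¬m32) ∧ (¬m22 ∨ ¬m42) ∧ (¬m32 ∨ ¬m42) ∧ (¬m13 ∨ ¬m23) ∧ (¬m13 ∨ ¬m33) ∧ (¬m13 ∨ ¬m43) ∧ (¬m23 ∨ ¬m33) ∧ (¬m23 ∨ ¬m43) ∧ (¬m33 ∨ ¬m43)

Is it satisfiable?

No

Case m11 = False:
Case m12 = True:
The clause (¬m22) is unit, so m22 = False.
The clause (¬m32) is unit, so m32 = False.
The clause (¬m42) is unit, so m42 = False.
Case m21 = True:
The clause (¬m31) is unit, so m31 = False.
The clause (m33) is unit, so m33 = True.
The clause (¬m41) is unit, so m41 = False.
The clause (m43) is unit, so m43 = True.
Now (¬m43) is unsatisfied and unit — conflict.
Undo m21 and try m21 = False.
The clause (m23) is unit, so m23 = True.
The clause (¬m13) is unit, so m13 = False.
The clause (¬m33) is unit, so m33 = False.
The clause (m31) is unit, so m31 = True.
The clause (¬m41) is unit, so m41 = False.
The clause (m43) is unit, so m43 = True.
Now (¬m43) is unsatisfied and unit — conflict.
Neither m21 = True nor m21 = False works.
Undo m12 and try m12 = False.
The clause (m13) is unit, so m13 = True.
The clause (¬m23) is unit, so m23 = False.
The clause (¬m33) is unit, so m33 = False.
The clause (¬m43) is unit, so m43 = False.
Case m21 = True:
The clause (¬m31) is unit, so m31 = False.
The clause (m32) is unit, so m32 = True.
The clause (¬m41) is unit, so m41 = False.
The clause (m42) is unit, so m42 = True.
Now (¬m42) is unsatisfied and unit — conflict.
Undo m21 and try m21 = False.
The clause (m22) is unit, so m22 = True.
The clause (¬m32) is unit, so m32 = False.
The clause (m31) is unit, so m31 = True.
The clause (¬m41) is unit, so m41 = False.
The clause (m42) is unit, so m42 = True.
Now (¬m42) is unsatisfied and unit — conflict.
Neither m21 = True nor m21 = False works.
Neither m12 = True nor m12 = False works.
Undo m11 and try m11 = True.
The clause (¬m21) is unit, so m21 = False.
The clause (¬m31) is unit, so m31 = False.
The clause (¬m41) is unit, so m41 = False.
Case m22 = True:
The clause (¬m12) is unit, so m12 = False.
The clause (¬m32) is unit, so m32 = False.
The clause (m33) is unit, so m33 = True.
The clause (¬m42) is unit, so m42 = False.
The clause (m43) is unit, so m43 = True.
Now (¬m43) is unsatisfied and unit — conflict.
Undo m22 and try m22 = False.
The clause (m23) is unit, so m23 = True.
The clause (¬m13) is unit, so m13 = False.
The clause (¬m33) is unit, so m33 = False.
The clause (m32) is unit, so m32 = True.
The clause (¬m12) is unit, so m12 = False.
The clause (¬m42) is unit, so m42 = False.
The clause (m43) is unit, so m43 = True.
Now (¬m43) is unsatisfied and unit — conflict.
Neither m22 = True nor m22 = False works.
Neither m11 = True nor m11 = False works.
No assignment satisfies every clause.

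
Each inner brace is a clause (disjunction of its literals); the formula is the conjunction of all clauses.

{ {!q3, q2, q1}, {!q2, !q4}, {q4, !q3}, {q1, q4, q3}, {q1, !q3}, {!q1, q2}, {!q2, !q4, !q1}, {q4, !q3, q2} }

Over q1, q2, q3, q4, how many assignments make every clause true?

There are 2^4 = 16 truth assignments over (q1, q2, q3, q4).
Check each against the 8 clauses (columns in the order q1, q2, q3, q4):
  F F F F  ✗ fails (q1 || q4 || q3)
  F F F T  ✓ satisfies all
  F F T F  ✗ fails (!q3 || q2 || q1)
  F F T T  ✗ fails (!q3 || q2 || q1)
  F T F F  ✗ fails (q1 || q4 || q3)
  F T F T  ✗ fails (!q2 || !q4)
  F T T F  ✗ fails (q4 || !q3)
  F T T T  ✗ fails (!q2 || !q4)
  T F F F  ✗ fails (!q1 || q2)
  T F F T  ✗ fails (!q1 || q2)
  T F T F  ✗ fails (q4 || !q3)
  T F T T  ✗ fails (!q1 || q2)
  T T F F  ✓ satisfies all
  T T F T  ✗ fails (!q2 || !q4)
  T T T F  ✗ fails (q4 || !q3)
  T T T T  ✗ fails (!q2 || !q4)
2 of the 16 rows are models.

2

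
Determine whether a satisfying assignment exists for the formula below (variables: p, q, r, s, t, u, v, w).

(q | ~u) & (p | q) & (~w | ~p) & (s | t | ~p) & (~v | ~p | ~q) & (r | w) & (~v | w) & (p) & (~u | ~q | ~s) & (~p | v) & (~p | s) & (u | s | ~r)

No

From the singleton clause (p), p = 1.
From the singleton clause (~w), w = 0.
From the singleton clause (r), r = 1.
From the singleton clause (~v), v = 0.
But (v) is also a unit clause — contradiction.
No assignment satisfies every clause.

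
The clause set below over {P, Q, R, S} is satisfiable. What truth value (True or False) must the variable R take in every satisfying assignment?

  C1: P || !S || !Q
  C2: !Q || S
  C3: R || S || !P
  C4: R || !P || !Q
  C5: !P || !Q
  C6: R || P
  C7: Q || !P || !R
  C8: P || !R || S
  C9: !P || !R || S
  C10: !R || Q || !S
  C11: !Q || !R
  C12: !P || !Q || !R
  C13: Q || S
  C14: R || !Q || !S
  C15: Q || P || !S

Suppose R = true.
From the singleton clause (!Q), Q = false.
From the singleton clause (!P), P = false.
From the singleton clause (S), S = true.
That conflicts with the unit clause (!S).
So every satisfying assignment has R = False.

False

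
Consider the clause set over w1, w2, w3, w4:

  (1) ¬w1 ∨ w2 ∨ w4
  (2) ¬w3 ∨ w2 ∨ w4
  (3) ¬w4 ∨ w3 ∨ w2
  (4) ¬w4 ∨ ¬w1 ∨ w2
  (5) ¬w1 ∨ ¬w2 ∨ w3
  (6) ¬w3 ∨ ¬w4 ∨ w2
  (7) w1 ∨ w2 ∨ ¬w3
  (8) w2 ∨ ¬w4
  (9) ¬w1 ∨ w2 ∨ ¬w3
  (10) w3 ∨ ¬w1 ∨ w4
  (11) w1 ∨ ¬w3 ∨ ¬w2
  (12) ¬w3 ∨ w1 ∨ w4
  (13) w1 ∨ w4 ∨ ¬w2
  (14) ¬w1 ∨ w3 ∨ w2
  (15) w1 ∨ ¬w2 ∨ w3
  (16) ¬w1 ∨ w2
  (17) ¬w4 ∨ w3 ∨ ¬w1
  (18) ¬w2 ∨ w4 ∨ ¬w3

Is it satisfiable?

Yes

Try w2 = True.
Try w1 = True.
(w3) alone gives w3 = True.
(w4) alone gives w4 = True.
All clauses are satisfied.
A satisfying assignment: w1: True; w2: True; w3: True; w4: True.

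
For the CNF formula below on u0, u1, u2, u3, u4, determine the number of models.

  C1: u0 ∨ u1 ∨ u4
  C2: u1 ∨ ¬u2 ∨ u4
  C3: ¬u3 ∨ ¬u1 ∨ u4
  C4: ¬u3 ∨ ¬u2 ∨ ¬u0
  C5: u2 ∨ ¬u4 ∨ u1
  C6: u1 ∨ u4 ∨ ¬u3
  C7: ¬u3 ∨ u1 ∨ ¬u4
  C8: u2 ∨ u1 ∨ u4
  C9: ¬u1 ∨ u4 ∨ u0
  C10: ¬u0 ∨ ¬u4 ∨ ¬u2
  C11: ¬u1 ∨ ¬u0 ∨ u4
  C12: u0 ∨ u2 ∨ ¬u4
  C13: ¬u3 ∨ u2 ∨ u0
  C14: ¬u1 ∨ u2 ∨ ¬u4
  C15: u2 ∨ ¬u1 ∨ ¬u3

3

There are 2^5 = 32 truth assignments over (u0, u1, u2, u3, u4).
Split on u3. With u3 = True, the clauses containing u3 are satisfied and ¬u3 drops from the rest; 1 of the 2^4 = 16 assignments to the other variables satisfy what remains.
With u3 = False, by the same count on the reduced clause set, 2 assignments work.
(One model: u0=F, u1=F, u2=T, u3=F, u4=T.)
Total: 1 + 2 = 3.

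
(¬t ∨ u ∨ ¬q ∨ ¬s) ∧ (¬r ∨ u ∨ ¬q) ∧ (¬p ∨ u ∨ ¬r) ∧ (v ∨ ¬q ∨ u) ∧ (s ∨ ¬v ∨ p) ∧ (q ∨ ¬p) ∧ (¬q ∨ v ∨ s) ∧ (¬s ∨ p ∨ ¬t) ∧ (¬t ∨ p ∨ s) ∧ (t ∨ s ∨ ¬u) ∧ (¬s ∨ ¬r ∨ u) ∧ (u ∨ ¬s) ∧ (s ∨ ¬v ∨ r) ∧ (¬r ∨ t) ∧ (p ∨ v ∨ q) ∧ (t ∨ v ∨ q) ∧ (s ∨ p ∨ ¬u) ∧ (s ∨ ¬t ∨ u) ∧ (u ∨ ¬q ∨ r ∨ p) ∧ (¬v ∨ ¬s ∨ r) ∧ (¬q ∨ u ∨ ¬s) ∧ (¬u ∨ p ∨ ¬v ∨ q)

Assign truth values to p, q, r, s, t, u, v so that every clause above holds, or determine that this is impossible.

p=True; q=True; r=True; s=True; t=True; u=True; v=False

Case q = True:
Case r = True:
(u) alone gives u = True.
(t) alone gives t = True.
Case v = False:
(s) alone gives s = True.
(p) alone gives p = True.
All clauses are satisfied.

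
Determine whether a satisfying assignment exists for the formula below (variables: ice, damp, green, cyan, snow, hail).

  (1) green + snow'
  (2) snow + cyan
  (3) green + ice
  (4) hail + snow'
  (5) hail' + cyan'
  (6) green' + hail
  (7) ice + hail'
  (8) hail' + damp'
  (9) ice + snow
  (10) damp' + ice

Branch on green: set green = 0.
The clause (snow') is unit, so snow = 0.
The clause (cyan) is unit, so cyan = 1.
The clause (ice) is unit, so ice = 1.
The clause (hail') is unit, so hail = 0.
All clauses hold; damp can take either value.
A satisfying assignment: ice ↦ 1,  damp ↦ 0,  green ↦ 0,  cyan ↦ 1,  snow ↦ 0,  hail ↦ 0.

Yes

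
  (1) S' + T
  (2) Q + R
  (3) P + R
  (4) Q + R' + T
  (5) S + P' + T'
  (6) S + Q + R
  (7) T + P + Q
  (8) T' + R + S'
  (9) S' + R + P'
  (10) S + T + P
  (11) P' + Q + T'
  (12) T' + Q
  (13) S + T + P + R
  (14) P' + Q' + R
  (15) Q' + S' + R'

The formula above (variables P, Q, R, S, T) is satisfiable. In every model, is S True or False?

False

Suppose S = 1.
(T) alone gives T = 1.
(R) alone gives R = 1.
(Q) alone gives Q = 1.
But (Q') is also a unit clause — contradiction.
So every satisfying assignment has S = False.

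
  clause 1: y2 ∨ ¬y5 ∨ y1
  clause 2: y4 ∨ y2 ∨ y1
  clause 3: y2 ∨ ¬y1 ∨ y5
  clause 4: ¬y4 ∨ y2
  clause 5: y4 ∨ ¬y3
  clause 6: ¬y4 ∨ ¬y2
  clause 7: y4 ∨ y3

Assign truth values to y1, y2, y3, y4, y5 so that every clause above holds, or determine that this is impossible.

Branch on y4: set y4 = False.
(¬y3) alone gives y3 = False.
But (y3) is also a unit clause — contradiction.
That branch fails; take y4 = True instead.
(y2) alone gives y2 = True.
But (¬y2) is also a unit clause — contradiction.
Both values of y4 lead to a conflict.

UNSATISFIABLE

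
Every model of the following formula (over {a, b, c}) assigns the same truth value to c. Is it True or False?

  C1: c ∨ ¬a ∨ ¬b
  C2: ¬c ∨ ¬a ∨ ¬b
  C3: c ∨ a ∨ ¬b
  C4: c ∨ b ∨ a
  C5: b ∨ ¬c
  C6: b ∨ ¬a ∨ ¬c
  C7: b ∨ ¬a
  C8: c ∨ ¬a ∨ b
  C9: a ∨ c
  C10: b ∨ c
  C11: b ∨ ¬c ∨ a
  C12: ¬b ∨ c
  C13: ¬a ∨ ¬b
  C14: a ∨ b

Suppose c = False.
Unit clause (a) forces a = True.
Unit clause (¬b) forces b = False.
That conflicts with the unit clause (b).
So every satisfying assignment has c = True.

True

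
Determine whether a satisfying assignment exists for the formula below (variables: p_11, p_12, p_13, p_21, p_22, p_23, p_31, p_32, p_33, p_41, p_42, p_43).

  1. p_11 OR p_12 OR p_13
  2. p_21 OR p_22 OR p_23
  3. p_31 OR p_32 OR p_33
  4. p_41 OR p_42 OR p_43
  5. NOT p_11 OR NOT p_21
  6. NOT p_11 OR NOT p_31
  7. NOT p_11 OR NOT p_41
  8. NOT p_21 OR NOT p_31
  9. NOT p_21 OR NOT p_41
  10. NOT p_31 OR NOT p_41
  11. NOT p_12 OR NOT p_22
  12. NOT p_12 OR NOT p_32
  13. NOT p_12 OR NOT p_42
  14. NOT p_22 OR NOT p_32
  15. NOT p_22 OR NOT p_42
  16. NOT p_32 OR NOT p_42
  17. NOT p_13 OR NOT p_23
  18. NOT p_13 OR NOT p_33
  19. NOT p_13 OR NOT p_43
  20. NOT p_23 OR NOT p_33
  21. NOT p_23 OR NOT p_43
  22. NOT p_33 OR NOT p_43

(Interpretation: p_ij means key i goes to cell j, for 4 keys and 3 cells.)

No

Suppose p_11 = false.
Suppose p_12 = true.
(NOT p_22) alone gives p_22 = false.
(NOT p_32) alone gives p_32 = false.
(NOT p_42) alone gives p_42 = false.
Suppose p_21 = true.
(NOT p_31) alone gives p_31 = false.
(p_33) alone gives p_33 = true.
(NOT p_41) alone gives p_41 = false.
(p_43) alone gives p_43 = true.
Now (NOT p_43) is unsatisfied and unit — conflict.
So p_21 must be the other value — set p_21 = false.
(p_23) alone gives p_23 = true.
(NOT p_13) alone gives p_13 = false.
(NOT p_33) alone gives p_33 = false.
(p_31) alone gives p_31 = true.
(NOT p_41) alone gives p_41 = false.
(p_43) alone gives p_43 = true.
Now (NOT p_43) is unsatisfied and unit — conflict.
Either choice for p_21 ends in contradiction.
So p_12 must be the other value — set p_12 = false.
(p_13) alone gives p_13 = true.
(NOT p_23) alone gives p_23 = false.
(NOT p_33) alone gives p_33 = false.
(NOT p_43) alone gives p_43 = false.
Suppose p_21 = true.
(NOT p_31) alone gives p_31 = false.
(p_32) alone gives p_32 = true.
(NOT p_41) alone gives p_41 = false.
(p_42) alone gives p_42 = true.
Now (NOT p_42) is unsatisfied and unit — conflict.
So p_21 must be the other value — set p_21 = false.
(p_22) alone gives p_22 = true.
(NOT p_32) alone gives p_32 = false.
(p_31) alone gives p_31 = true.
(NOT p_41) alone gives p_41 = false.
(p_42) alone gives p_42 = true.
Now (NOT p_42) is unsatisfied and unit — conflict.
Either choice for p_21 ends in contradiction.
Either choice for p_12 ends in contradiction.
So p_11 must be the other value — set p_11 = true.
(NOT p_21) alone gives p_21 = false.
(NOT p_31) alone gives p_31 = false.
(NOT p_41) alone gives p_41 = false.
Suppose p_22 = true.
(NOT p_12) alone gives p_12 = false.
(NOT p_32) alone gives p_32 = false.
(p_33) alone gives p_33 = true.
(NOT p_42) alone gives p_42 = false.
(p_43) alone gives p_43 = true.
Now (NOT p_43) is unsatisfied and unit — conflict.
So p_22 must be the other value — set p_22 = false.
(p_23) alone gives p_23 = true.
(NOT p_13) alone gives p_13 = false.
(NOT p_33) alone gives p_33 = false.
(p_32) alone gives p_32 = true.
(NOT p_12) alone gives p_12 = false.
(NOT p_42) alone gives p_42 = false.
(p_43) alone gives p_43 = true.
Now (NOT p_43) is unsatisfied and unit — conflict.
Either choice for p_22 ends in contradiction.
Either choice for p_11 ends in contradiction.
No assignment satisfies every clause.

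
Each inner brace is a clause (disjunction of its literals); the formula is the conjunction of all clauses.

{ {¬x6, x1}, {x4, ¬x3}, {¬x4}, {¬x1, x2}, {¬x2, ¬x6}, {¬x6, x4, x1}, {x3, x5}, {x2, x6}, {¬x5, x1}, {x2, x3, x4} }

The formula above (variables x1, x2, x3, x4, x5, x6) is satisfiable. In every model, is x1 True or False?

Suppose x1 = False.
The clause (¬x6) is unit, so x6 = False.
The clause (¬x4) is unit, so x4 = False.
The clause (¬x3) is unit, so x3 = False.
The clause (x5) is unit, so x5 = True.
But (¬x5) is also a unit clause — contradiction.
So every satisfying assignment has x1 = True.

True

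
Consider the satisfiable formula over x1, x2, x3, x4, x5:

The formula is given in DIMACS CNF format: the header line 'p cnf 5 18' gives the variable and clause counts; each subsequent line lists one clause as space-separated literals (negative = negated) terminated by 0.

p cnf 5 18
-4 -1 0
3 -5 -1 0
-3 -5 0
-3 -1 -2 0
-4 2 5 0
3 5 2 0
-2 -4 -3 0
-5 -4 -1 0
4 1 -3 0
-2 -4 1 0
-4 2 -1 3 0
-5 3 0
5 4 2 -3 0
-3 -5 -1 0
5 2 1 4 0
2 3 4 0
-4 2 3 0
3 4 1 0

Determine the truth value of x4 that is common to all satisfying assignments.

False

Suppose x4 = True.
The clause (¬x1) is unit, so x1 = False.
The clause (¬x2) is unit, so x2 = False.
The clause (x5) is unit, so x5 = True.
The clause (¬x3) is unit, so x3 = False.
Now (x3) is unsatisfied and unit — conflict.
So every satisfying assignment has x4 = False.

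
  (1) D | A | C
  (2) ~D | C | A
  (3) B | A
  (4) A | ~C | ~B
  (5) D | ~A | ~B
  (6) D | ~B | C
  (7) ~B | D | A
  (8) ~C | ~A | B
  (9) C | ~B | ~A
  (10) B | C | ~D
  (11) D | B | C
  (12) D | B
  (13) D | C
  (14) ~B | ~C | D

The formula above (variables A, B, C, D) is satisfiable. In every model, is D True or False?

True

Suppose D = 0.
(B) alone gives B = 1.
(~A) alone gives A = 0.
Now (A) is unsatisfied and unit — conflict.
So every satisfying assignment has D = True.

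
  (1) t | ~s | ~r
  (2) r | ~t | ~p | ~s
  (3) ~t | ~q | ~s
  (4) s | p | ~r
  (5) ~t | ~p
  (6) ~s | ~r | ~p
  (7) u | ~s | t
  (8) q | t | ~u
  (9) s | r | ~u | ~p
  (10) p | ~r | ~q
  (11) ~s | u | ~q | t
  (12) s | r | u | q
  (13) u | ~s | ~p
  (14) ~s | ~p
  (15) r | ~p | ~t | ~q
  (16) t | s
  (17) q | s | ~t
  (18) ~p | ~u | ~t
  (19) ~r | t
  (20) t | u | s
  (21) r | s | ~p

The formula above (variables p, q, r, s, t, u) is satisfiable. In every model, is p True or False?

Suppose p = 1.
Unit clause (~t) forces t = 0.
Unit clause (~s) forces s = 0.
But (s) is also a unit clause — contradiction.
So every satisfying assignment has p = False.

False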